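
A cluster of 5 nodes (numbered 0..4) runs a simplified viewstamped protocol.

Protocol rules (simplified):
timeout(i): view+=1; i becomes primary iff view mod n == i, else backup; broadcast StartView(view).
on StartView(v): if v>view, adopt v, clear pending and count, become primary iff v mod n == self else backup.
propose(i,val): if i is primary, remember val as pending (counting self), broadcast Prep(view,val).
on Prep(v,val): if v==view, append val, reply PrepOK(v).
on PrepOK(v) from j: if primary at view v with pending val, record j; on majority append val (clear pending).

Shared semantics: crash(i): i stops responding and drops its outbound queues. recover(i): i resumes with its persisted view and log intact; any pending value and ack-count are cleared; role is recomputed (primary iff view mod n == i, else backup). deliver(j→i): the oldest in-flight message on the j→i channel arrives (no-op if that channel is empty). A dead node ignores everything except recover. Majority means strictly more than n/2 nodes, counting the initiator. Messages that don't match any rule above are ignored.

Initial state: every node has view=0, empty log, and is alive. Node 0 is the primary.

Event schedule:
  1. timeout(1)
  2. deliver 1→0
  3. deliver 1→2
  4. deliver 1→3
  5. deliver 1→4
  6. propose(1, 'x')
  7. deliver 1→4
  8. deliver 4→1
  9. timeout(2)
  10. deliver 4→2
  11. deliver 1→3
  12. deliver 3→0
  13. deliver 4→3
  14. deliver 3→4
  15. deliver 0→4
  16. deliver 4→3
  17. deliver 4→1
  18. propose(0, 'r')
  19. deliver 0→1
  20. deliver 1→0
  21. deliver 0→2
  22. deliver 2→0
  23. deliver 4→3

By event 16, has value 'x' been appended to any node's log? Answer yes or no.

after 1 — timeout(1): n1:prim/v1/[-]
after 2 — deliver 1→0: n0:back/v1/[-]
after 3 — deliver 1→2: n2:back/v1/[-]
after 4 — deliver 1→3: n3:back/v1/[-]
after 5 — deliver 1→4: n4:back/v1/[-]
after 6 — propose(1,'x'): ·
after 7 — deliver 1→4: n4:back/v1/[x]
after 8 — deliver 4→1: ·
after 9 — timeout(2): n2:prim/v2/[-]
after 10 — deliver 4→2: ·
after 11 — deliver 1→3: n3:back/v1/[x]
after 12 — deliver 3→0: ·
after 13 — deliver 4→3: ·
after 14 — deliver 3→4: ·
after 15 — deliver 0→4: ·
after 16 — deliver 4→3: ·

yes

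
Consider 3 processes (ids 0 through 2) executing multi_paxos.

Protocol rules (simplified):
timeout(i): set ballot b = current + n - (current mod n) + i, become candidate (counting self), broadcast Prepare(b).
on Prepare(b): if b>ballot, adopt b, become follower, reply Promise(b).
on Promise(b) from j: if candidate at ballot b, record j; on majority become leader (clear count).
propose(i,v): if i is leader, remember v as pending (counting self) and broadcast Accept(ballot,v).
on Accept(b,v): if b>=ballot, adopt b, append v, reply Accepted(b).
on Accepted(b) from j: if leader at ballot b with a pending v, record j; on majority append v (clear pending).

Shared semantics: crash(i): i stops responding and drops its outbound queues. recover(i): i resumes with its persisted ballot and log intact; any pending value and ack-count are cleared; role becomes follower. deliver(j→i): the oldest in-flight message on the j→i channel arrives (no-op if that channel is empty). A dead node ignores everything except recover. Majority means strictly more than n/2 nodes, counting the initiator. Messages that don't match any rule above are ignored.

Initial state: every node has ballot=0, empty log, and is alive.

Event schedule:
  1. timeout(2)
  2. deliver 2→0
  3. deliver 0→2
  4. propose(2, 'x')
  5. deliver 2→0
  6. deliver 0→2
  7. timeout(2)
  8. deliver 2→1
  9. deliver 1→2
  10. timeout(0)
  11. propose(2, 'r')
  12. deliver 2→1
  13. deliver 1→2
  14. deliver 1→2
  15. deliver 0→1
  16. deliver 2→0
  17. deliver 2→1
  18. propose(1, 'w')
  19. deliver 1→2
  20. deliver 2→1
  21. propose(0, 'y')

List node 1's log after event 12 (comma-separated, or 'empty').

x

1. timeout(2):  <2:cand b5 ->
2. deliver 2→0:  <0:foll b5 ->
3. deliver 0→2:  <2:lead b5 ->
4. propose(2,'x'):  nop
5. deliver 2→0:  <0:foll b5 x>
6. deliver 0→2:  <2:lead b5 x>
7. timeout(2):  <2:cand b8 x>
8. deliver 2→1:  <1:foll b5 ->
9. deliver 1→2:  nop
10. timeout(0):  <0:cand b6 x>
11. propose(2,'r'):  nop
12. deliver 2→1:  <1:foll b5 x>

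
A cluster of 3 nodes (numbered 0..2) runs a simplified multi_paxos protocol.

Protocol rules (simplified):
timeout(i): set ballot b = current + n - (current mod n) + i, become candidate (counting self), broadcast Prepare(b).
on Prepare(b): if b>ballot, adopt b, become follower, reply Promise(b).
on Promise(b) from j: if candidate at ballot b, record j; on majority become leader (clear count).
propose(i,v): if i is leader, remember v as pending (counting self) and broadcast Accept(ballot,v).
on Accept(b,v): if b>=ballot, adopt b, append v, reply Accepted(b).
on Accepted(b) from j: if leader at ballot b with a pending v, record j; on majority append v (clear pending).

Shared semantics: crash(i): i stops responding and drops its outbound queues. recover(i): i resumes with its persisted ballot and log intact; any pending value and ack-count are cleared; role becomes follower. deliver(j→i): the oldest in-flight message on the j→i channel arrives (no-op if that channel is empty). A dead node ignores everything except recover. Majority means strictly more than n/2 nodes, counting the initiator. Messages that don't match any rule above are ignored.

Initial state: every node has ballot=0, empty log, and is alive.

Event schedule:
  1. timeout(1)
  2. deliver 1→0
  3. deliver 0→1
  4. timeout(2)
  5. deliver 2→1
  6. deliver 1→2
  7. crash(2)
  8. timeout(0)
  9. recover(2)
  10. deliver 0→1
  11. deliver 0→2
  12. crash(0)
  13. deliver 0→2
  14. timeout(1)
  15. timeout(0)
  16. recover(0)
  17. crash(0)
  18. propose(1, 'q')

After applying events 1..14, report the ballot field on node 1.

10

1. timeout(1):  <1:cand b4 ->
2. deliver 1→0:  <0:foll b4 ->
3. deliver 0→1:  <1:lead b4 ->
4. timeout(2):  <2:cand b5 ->
5. deliver 2→1:  <1:foll b5 ->
6. deliver 1→2:  nop
7. crash(2):  <2:✗cand b5 ->
8. timeout(0):  <0:cand b6 ->
9. recover(2):  <2:foll b5 ->
10. deliver 0→1:  <1:foll b6 ->
11. deliver 0→2:  <2:foll b6 ->
12. crash(0):  <0:✗cand b6 ->
13. deliver 0→2:  nop
14. timeout(1):  <1:cand b10 ->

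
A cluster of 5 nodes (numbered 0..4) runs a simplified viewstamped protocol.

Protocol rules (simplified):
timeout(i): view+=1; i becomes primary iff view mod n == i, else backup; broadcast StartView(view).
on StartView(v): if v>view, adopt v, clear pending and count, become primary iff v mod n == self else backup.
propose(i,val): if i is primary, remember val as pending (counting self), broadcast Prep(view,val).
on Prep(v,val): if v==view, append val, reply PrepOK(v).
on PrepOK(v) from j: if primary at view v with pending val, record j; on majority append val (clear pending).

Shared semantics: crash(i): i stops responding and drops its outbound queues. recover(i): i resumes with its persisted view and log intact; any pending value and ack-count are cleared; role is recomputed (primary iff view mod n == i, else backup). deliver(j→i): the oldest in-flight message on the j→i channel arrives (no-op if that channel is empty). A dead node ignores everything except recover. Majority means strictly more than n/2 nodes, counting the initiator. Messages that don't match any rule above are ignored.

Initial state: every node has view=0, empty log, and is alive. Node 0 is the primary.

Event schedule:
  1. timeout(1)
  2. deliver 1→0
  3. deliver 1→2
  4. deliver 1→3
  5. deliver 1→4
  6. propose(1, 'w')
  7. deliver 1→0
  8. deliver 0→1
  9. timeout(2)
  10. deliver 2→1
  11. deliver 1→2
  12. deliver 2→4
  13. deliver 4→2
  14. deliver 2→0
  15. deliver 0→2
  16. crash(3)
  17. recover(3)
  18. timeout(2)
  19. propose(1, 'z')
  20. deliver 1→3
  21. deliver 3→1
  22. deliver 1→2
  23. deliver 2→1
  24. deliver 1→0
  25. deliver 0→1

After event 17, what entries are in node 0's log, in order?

w

e1 timeout(1): 1[prim,v=1,-]
e2 deliver 1→0: 0[back,v=1,-]
e3 deliver 1→2: 2[back,v=1,-]
e4 deliver 1→3: 3[back,v=1,-]
e5 deliver 1→4: 4[back,v=1,-]
e6 propose(1,'w'): ·
e7 deliver 1→0: 0[back,v=1,w]
e8 deliver 0→1: ·
e9 timeout(2): 2[prim,v=2,-]
e10 deliver 2→1: 1[back,v=2,-]
e11 deliver 1→2: ·
e12 deliver 2→4: 4[back,v=2,-]
e13 deliver 4→2: ·
e14 deliver 2→0: 0[back,v=2,w]
e15 deliver 0→2: ·
e16 crash(3): 3[✗back,v=1,-]
e17 recover(3): 3[back,v=1,-]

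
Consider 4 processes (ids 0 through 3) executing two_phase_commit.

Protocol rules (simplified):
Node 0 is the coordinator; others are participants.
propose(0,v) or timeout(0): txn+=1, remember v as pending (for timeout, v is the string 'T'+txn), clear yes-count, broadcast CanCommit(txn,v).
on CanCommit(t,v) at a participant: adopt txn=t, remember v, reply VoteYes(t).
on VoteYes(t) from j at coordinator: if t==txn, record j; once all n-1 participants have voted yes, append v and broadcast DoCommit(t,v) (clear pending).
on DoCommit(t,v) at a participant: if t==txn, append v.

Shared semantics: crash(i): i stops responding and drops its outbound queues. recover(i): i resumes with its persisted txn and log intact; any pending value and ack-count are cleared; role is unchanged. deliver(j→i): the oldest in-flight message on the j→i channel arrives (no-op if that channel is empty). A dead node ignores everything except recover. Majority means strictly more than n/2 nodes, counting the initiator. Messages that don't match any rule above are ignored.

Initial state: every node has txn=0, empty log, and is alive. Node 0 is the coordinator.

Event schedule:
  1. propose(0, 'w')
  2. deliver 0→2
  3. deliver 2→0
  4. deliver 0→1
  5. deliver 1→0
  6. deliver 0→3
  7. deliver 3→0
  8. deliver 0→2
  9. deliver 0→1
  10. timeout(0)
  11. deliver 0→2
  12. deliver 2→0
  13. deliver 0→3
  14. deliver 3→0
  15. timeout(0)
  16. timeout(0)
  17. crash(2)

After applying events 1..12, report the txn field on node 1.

step 1 propose(0,'w'): 0={coor,t=1,log=-}
step 2 deliver 0→2: 2={part,t=1,log=-}
step 3 deliver 2→0: —
step 4 deliver 0→1: 1={part,t=1,log=-}
step 5 deliver 1→0: —
step 6 deliver 0→3: 3={part,t=1,log=-}
step 7 deliver 3→0: 0={coor,t=1,log=w}
step 8 deliver 0→2: 2={part,t=1,log=w}
step 9 deliver 0→1: 1={part,t=1,log=w}
step 10 timeout(0): 0={coor,t=2,log=w}
step 11 deliver 0→2: 2={part,t=2,log=w}
step 12 deliver 2→0: —

1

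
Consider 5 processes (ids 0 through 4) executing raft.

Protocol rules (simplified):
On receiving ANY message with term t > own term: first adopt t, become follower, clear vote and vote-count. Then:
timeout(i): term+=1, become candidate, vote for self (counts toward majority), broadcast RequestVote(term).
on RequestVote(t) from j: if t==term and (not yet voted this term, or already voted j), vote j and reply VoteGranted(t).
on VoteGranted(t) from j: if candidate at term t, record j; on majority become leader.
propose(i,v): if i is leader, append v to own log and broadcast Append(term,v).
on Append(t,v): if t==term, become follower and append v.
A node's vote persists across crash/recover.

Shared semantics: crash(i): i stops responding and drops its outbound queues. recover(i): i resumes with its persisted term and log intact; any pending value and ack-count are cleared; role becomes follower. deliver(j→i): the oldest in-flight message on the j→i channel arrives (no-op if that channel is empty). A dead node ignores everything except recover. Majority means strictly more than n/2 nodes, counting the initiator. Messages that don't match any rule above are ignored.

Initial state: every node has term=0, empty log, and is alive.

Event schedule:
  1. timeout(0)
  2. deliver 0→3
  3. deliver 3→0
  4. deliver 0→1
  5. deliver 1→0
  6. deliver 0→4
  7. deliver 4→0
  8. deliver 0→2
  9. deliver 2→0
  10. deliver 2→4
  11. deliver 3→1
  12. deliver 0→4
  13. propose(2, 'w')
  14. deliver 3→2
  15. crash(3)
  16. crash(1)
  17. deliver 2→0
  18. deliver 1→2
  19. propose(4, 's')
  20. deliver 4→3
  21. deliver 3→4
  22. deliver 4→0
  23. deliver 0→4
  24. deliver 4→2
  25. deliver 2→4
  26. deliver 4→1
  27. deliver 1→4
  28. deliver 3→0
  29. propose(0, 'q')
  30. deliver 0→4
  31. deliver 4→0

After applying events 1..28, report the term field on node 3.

step 1 timeout(0): 0={cand,t=1,log=-}
step 2 deliver 0→3: 3={foll,t=1,log=-}
step 3 deliver 3→0: —
step 4 deliver 0→1: 1={foll,t=1,log=-}
step 5 deliver 1→0: 0={lead,t=1,log=-}
step 6 deliver 0→4: 4={foll,t=1,log=-}
step 7 deliver 4→0: —
step 8 deliver 0→2: 2={foll,t=1,log=-}
step 9 deliver 2→0: —
step 10 deliver 2→4: —
step 11 deliver 3→1: —
step 12 deliver 0→4: —
step 13 propose(2,'w'): —
step 14 deliver 3→2: —
step 15 crash(3): 3={✗foll,t=1,log=-}
step 16 crash(1): 1={✗foll,t=1,log=-}
step 17 deliver 2→0: —
step 18 deliver 1→2: —
step 19 propose(4,'s'): —
step 20 deliver 4→3: —
step 21 deliver 3→4: —
step 22 deliver 4→0: —
step 23 deliver 0→4: —
step 24 deliver 4→2: —
step 25 deliver 2→4: —
step 26 deliver 4→1: —
step 27 deliver 1→4: —
step 28 deliver 3→0: —

1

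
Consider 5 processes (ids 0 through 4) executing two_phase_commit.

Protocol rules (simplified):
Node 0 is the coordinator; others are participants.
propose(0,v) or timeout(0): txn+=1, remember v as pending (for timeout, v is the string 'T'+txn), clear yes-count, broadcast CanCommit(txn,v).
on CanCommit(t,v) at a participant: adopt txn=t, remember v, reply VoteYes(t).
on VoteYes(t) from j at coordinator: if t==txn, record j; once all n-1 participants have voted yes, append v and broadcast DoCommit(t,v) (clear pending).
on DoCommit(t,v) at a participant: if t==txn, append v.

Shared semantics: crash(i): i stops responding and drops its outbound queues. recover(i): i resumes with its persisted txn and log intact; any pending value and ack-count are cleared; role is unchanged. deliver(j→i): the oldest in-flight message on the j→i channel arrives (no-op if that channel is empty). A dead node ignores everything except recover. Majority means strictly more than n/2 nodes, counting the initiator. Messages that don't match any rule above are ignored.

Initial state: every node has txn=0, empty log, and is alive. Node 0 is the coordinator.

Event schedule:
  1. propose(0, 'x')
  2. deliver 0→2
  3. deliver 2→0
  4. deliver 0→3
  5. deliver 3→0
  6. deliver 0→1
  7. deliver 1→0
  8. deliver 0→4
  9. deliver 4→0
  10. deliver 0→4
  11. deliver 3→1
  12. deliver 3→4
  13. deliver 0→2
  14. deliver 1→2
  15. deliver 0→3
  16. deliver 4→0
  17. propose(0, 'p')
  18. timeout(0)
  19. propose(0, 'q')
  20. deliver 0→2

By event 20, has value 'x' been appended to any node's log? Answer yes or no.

1. propose(0,'x'):  <0:coor t1 ->
2. deliver 0→2:  <2:part t1 ->
3. deliver 2→0:  nop
4. deliver 0→3:  <3:part t1 ->
5. deliver 3→0:  nop
6. deliver 0→1:  <1:part t1 ->
7. deliver 1→0:  nop
8. deliver 0→4:  <4:part t1 ->
9. deliver 4→0:  <0:coor t1 x>
10. deliver 0→4:  <4:part t1 x>
11. deliver 3→1:  nop
12. deliver 3→4:  nop
13. deliver 0→2:  <2:part t1 x>
14. deliver 1→2:  nop
15. deliver 0→3:  <3:part t1 x>
16. deliver 4→0:  nop
17. propose(0,'p'):  <0:coor t2 x>
18. timeout(0):  <0:coor t3 x>
19. propose(0,'q'):  <0:coor t4 x>
20. deliver 0→2:  <2:part t2 x>

yes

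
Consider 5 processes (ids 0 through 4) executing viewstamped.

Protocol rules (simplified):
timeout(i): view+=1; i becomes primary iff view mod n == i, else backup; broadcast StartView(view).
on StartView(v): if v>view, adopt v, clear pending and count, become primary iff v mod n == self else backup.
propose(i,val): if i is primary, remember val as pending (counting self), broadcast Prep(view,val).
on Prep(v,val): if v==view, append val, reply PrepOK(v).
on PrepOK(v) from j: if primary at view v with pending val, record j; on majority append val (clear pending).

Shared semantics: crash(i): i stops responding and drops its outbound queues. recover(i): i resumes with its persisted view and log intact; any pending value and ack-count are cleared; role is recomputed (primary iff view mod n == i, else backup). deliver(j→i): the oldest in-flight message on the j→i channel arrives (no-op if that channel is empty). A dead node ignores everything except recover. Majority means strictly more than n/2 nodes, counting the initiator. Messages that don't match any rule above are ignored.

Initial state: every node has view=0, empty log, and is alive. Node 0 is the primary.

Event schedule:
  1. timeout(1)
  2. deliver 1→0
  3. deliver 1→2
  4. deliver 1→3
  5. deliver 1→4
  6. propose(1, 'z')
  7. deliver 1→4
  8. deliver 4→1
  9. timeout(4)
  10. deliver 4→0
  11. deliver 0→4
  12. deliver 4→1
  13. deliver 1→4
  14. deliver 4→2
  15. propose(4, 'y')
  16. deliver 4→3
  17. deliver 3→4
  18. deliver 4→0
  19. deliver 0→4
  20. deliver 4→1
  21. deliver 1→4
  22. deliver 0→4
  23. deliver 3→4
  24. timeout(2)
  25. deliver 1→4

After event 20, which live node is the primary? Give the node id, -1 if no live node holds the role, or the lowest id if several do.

step 1 timeout(1): 1={prim,v=1,log=-}
step 2 deliver 1→0: 0={back,v=1,log=-}
step 3 deliver 1→2: 2={back,v=1,log=-}
step 4 deliver 1→3: 3={back,v=1,log=-}
step 5 deliver 1→4: 4={back,v=1,log=-}
step 6 propose(1,'z'): —
step 7 deliver 1→4: 4={back,v=1,log=z}
step 8 deliver 4→1: —
step 9 timeout(4): 4={back,v=2,log=z}
step 10 deliver 4→0: 0={back,v=2,log=-}
step 11 deliver 0→4: —
step 12 deliver 4→1: 1={back,v=2,log=-}
step 13 deliver 1→4: —
step 14 deliver 4→2: 2={prim,v=2,log=-}
step 15 propose(4,'y'): —
step 16 deliver 4→3: 3={back,v=2,log=-}
step 17 deliver 3→4: —
step 18 deliver 4→0: —
step 19 deliver 0→4: —
step 20 deliver 4→1: —

2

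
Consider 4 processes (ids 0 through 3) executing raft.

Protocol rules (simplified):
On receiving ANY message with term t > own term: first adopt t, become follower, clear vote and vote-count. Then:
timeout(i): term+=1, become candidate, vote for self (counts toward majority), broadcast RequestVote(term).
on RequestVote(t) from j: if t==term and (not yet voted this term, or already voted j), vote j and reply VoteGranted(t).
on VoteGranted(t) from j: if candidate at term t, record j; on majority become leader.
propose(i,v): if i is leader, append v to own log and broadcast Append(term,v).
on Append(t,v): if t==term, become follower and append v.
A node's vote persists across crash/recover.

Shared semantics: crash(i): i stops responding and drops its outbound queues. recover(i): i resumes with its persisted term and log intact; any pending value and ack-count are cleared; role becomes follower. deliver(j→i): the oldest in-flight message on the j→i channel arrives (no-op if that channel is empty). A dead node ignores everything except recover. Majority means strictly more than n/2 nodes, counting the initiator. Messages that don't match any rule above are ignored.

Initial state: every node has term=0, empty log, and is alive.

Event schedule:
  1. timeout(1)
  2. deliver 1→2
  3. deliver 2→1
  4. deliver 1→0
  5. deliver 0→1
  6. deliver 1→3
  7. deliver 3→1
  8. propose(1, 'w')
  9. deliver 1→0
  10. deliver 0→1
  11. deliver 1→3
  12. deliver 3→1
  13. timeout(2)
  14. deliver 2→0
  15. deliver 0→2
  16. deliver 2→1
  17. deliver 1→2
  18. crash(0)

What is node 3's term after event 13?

after 1 — timeout(1): n1:cand/t1/[-]
after 2 — deliver 1→2: n2:foll/t1/[-]
after 3 — deliver 2→1: ·
after 4 — deliver 1→0: n0:foll/t1/[-]
after 5 — deliver 0→1: n1:lead/t1/[-]
after 6 — deliver 1→3: n3:foll/t1/[-]
after 7 — deliver 3→1: ·
after 8 — propose(1,'w'): n1:lead/t1/[w]
after 9 — deliver 1→0: n0:foll/t1/[w]
after 10 — deliver 0→1: ·
after 11 — deliver 1→3: n3:foll/t1/[w]
after 12 — deliver 3→1: ·
after 13 — timeout(2): n2:cand/t2/[-]

1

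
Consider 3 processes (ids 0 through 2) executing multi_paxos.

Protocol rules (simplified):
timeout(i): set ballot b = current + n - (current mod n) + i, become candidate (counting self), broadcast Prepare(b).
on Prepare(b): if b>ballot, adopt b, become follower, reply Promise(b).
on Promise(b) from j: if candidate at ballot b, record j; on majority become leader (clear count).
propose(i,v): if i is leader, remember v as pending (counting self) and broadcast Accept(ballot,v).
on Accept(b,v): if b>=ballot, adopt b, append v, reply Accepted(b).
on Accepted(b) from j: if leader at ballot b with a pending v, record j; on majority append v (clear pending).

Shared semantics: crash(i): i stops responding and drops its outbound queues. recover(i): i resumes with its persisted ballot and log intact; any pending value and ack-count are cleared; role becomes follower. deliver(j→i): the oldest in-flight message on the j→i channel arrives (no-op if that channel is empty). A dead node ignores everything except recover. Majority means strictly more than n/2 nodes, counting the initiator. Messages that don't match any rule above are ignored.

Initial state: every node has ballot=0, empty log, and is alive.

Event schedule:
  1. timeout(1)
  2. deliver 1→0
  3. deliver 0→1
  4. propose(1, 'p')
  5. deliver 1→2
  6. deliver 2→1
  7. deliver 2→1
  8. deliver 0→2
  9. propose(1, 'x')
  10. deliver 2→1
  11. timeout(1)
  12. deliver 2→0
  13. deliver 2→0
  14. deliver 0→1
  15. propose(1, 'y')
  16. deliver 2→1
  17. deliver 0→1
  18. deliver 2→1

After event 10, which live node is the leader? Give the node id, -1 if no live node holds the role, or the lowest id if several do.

1. timeout(1):  <1:cand b4 ->
2. deliver 1→0:  <0:foll b4 ->
3. deliver 0→1:  <1:lead b4 ->
4. propose(1,'p'):  nop
5. deliver 1→2:  <2:foll b4 ->
6. deliver 2→1:  nop
7. deliver 2→1:  nop
8. deliver 0→2:  nop
9. propose(1,'x'):  nop
10. deliver 2→1:  nop

1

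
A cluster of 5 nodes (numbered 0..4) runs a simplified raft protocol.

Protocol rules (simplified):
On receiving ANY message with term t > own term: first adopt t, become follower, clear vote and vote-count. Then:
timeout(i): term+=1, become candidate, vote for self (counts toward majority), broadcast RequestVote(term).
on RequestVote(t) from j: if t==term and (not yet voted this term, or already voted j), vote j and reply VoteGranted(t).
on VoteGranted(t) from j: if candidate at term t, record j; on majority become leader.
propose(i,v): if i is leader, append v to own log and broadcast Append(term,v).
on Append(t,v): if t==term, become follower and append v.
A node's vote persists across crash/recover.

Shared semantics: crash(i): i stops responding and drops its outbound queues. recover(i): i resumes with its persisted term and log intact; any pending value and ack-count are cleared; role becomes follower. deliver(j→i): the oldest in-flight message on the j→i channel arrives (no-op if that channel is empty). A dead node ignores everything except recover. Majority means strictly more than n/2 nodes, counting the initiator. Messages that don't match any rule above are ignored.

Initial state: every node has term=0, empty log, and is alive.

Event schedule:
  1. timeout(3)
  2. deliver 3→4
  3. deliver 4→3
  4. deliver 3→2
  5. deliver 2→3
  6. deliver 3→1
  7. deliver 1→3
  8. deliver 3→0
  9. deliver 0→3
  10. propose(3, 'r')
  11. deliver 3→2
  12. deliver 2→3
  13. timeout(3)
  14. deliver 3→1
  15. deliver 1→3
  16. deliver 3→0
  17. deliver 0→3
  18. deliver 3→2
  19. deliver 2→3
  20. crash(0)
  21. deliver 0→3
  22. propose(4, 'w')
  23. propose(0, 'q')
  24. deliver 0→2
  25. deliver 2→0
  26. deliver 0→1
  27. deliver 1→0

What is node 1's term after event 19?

1

[1] timeout(3) → N3(cand t1 [-])
[2] deliver 3→4 → N4(foll t1 [-])
[3] deliver 4→3 → ∅
[4] deliver 3→2 → N2(foll t1 [-])
[5] deliver 2→3 → N3(lead t1 [-])
[6] deliver 3→1 → N1(foll t1 [-])
[7] deliver 1→3 → ∅
[8] deliver 3→0 → N0(foll t1 [-])
[9] deliver 0→3 → ∅
[10] propose(3,'r') → N3(lead t1 [r])
[11] deliver 3→2 → N2(foll t1 [r])
[12] deliver 2→3 → ∅
[13] timeout(3) → N3(cand t2 [r])
[14] deliver 3→1 → N1(foll t1 [r])
[15] deliver 1→3 → ∅
[16] deliver 3→0 → N0(foll t1 [r])
[17] deliver 0→3 → ∅
[18] deliver 3→2 → N2(foll t2 [r])
[19] deliver 2→3 → ∅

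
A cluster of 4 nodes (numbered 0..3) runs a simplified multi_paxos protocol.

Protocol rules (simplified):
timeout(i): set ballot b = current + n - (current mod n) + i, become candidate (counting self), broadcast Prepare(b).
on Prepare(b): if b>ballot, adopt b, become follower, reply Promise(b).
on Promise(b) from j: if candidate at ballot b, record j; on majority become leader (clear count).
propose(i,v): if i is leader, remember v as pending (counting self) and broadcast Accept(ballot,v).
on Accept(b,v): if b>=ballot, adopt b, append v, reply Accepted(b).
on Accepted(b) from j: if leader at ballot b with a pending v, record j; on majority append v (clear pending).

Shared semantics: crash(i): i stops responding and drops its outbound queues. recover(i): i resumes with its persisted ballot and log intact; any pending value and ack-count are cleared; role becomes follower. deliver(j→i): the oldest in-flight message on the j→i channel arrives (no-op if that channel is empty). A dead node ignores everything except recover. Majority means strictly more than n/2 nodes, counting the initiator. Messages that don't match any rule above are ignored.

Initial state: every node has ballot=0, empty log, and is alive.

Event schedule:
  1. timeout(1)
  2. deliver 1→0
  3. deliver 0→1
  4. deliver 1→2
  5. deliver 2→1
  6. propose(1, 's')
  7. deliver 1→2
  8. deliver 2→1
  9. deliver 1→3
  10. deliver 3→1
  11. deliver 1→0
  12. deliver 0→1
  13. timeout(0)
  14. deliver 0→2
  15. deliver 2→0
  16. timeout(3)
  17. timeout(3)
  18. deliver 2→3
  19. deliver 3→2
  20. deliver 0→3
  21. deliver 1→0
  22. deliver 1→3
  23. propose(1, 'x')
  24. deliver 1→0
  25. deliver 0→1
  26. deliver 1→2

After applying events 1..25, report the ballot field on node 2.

step 1 timeout(1): 1={cand,b=5,log=-}
step 2 deliver 1→0: 0={foll,b=5,log=-}
step 3 deliver 0→1: —
step 4 deliver 1→2: 2={foll,b=5,log=-}
step 5 deliver 2→1: 1={lead,b=5,log=-}
step 6 propose(1,'s'): —
step 7 deliver 1→2: 2={foll,b=5,log=s}
step 8 deliver 2→1: —
step 9 deliver 1→3: 3={foll,b=5,log=-}
step 10 deliver 3→1: —
step 11 deliver 1→0: 0={foll,b=5,log=s}
step 12 deliver 0→1: 1={lead,b=5,log=s}
step 13 timeout(0): 0={cand,b=8,log=s}
step 14 deliver 0→2: 2={foll,b=8,log=s}
step 15 deliver 2→0: —
step 16 timeout(3): 3={cand,b=11,log=-}
step 17 timeout(3): 3={cand,b=15,log=-}
step 18 deliver 2→3: —
step 19 deliver 3→2: 2={foll,b=11,log=s}
step 20 deliver 0→3: —
step 21 deliver 1→0: —
step 22 deliver 1→3: —
step 23 propose(1,'x'): —
step 24 deliver 1→0: —
step 25 deliver 0→1: 1={foll,b=8,log=s}

11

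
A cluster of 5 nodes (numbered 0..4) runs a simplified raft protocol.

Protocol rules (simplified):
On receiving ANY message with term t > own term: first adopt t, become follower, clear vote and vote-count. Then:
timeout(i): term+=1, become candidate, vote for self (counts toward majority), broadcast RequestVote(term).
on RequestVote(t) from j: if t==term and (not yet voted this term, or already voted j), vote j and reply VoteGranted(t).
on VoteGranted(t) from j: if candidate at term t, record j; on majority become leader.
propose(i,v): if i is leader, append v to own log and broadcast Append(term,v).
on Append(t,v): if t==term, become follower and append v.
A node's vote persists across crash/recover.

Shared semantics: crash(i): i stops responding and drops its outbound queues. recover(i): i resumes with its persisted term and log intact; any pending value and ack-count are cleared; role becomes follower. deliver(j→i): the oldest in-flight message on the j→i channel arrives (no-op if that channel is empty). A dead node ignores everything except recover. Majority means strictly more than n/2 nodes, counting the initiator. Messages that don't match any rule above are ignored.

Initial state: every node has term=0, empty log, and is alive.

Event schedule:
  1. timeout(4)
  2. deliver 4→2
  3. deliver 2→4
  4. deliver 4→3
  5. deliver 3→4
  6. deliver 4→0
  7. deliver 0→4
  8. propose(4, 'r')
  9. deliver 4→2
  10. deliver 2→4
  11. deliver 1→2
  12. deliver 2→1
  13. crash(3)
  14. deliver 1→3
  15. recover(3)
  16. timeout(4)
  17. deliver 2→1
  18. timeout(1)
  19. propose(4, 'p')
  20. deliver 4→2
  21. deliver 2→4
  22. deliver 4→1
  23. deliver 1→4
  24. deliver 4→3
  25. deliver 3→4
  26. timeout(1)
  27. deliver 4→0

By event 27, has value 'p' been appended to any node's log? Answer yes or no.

no

[1] timeout(4) → N4(cand t1 [-])
[2] deliver 4→2 → N2(foll t1 [-])
[3] deliver 2→4 → ∅
[4] deliver 4→3 → N3(foll t1 [-])
[5] deliver 3→4 → N4(lead t1 [-])
[6] deliver 4→0 → N0(foll t1 [-])
[7] deliver 0→4 → ∅
[8] propose(4,'r') → N4(lead t1 [r])
[9] deliver 4→2 → N2(foll t1 [r])
[10] deliver 2→4 → ∅
[11] deliver 1→2 → ∅
[12] deliver 2→1 → ∅
[13] crash(3) → N3(✗foll t1 [-])
[14] deliver 1→3 → ∅
[15] recover(3) → N3(foll t1 [-])
[16] timeout(4) → N4(cand t2 [r])
[17] deliver 2→1 → ∅
[18] timeout(1) → N1(cand t1 [-])
[19] propose(4,'p') → ∅
[20] deliver 4→2 → N2(foll t2 [r])
[21] deliver 2→4 → ∅
[22] deliver 4→1 → ∅
[23] deliver 1→4 → ∅
[24] deliver 4→3 → N3(foll t1 [r])
[25] deliver 3→4 → ∅
[26] timeout(1) → N1(cand t2 [-])
[27] deliver 4→0 → N0(foll t1 [r])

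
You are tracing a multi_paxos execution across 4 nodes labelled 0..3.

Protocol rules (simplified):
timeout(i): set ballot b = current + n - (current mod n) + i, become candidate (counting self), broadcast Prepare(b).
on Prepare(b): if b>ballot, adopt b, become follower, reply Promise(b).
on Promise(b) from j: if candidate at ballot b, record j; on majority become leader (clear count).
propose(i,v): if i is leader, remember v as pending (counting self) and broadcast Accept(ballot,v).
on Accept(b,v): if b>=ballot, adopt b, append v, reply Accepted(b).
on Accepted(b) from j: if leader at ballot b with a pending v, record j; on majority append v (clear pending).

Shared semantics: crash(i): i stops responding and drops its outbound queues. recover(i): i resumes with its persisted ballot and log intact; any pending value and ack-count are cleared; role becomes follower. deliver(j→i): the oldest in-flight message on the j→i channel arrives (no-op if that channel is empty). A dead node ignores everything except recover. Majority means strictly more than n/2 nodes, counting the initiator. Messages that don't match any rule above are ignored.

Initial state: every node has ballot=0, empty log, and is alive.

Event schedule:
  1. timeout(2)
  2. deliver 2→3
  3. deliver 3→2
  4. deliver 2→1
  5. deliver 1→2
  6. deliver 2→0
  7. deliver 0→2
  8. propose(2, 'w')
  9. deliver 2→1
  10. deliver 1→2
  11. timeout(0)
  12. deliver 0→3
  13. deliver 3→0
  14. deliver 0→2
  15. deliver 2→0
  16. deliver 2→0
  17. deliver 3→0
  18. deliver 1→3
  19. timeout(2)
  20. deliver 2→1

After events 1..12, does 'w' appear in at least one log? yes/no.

step 1 timeout(2): 2={cand,b=6,log=-}
step 2 deliver 2→3: 3={foll,b=6,log=-}
step 3 deliver 3→2: —
step 4 deliver 2→1: 1={foll,b=6,log=-}
step 5 deliver 1→2: 2={lead,b=6,log=-}
step 6 deliver 2→0: 0={foll,b=6,log=-}
step 7 deliver 0→2: —
step 8 propose(2,'w'): —
step 9 deliver 2→1: 1={foll,b=6,log=w}
step 10 deliver 1→2: —
step 11 timeout(0): 0={cand,b=8,log=-}
step 12 deliver 0→3: 3={foll,b=8,log=-}

yes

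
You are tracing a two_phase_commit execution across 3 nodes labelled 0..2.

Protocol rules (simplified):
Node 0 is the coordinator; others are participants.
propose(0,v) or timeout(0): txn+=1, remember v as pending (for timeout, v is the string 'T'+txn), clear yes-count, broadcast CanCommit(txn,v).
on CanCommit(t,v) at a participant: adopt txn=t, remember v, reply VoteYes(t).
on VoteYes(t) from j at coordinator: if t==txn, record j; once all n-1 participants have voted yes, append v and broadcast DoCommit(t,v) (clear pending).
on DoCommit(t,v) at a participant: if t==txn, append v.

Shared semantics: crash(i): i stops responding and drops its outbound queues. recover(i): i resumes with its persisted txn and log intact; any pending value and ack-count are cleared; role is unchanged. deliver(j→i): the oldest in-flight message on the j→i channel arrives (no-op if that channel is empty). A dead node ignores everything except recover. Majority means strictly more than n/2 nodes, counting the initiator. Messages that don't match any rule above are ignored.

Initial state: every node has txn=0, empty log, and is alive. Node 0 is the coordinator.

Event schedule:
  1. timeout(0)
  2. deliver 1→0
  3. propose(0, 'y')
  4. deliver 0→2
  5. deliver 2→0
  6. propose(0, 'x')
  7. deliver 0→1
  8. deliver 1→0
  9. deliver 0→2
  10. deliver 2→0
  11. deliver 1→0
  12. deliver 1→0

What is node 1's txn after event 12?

[1] timeout(0) → N0(coor t1 [-])
[2] deliver 1→0 → ∅
[3] propose(0,'y') → N0(coor t2 [-])
[4] deliver 0→2 → N2(part t1 [-])
[5] deliver 2→0 → ∅
[6] propose(0,'x') → N0(coor t3 [-])
[7] deliver 0→1 → N1(part t1 [-])
[8] deliver 1→0 → ∅
[9] deliver 0→2 → N2(part t2 [-])
[10] deliver 2→0 → ∅
[11] deliver 1→0 → ∅
[12] deliver 1→0 → ∅

1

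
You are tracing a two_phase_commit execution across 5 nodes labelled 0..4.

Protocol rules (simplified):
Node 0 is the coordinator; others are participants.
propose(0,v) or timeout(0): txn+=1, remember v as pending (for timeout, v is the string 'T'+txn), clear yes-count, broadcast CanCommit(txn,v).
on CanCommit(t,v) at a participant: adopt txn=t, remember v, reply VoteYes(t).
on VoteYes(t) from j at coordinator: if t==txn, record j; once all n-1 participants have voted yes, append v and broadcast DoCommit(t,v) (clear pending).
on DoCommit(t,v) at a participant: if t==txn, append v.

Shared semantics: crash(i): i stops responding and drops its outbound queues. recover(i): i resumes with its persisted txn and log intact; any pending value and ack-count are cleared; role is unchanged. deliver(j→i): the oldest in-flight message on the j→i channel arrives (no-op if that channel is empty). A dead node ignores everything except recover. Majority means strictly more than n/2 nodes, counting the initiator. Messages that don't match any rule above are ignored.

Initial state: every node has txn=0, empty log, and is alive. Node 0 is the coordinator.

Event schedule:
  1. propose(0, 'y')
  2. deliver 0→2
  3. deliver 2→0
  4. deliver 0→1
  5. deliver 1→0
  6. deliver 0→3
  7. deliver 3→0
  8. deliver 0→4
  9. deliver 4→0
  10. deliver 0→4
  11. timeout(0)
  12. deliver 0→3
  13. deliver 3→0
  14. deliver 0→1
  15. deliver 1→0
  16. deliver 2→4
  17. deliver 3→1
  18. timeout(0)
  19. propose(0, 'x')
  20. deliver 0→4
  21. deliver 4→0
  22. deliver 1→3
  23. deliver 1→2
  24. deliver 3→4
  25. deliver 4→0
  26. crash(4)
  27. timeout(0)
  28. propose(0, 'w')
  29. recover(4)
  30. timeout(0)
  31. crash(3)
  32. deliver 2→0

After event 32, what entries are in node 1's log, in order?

y

step 1 propose(0,'y'): 0={coor,t=1,log=-}
step 2 deliver 0→2: 2={part,t=1,log=-}
step 3 deliver 2→0: —
step 4 deliver 0→1: 1={part,t=1,log=-}
step 5 deliver 1→0: —
step 6 deliver 0→3: 3={part,t=1,log=-}
step 7 deliver 3→0: —
step 8 deliver 0→4: 4={part,t=1,log=-}
step 9 deliver 4→0: 0={coor,t=1,log=y}
step 10 deliver 0→4: 4={part,t=1,log=y}
step 11 timeout(0): 0={coor,t=2,log=y}
step 12 deliver 0→3: 3={part,t=1,log=y}
step 13 deliver 3→0: —
step 14 deliver 0→1: 1={part,t=1,log=y}
step 15 deliver 1→0: —
step 16 deliver 2→4: —
step 17 deliver 3→1: —
step 18 timeout(0): 0={coor,t=3,log=y}
step 19 propose(0,'x'): 0={coor,t=4,log=y}
step 20 deliver 0→4: 4={part,t=2,log=y}
step 21 deliver 4→0: —
step 22 deliver 1→3: —
step 23 deliver 1→2: —
step 24 deliver 3→4: —
step 25 deliver 4→0: —
step 26 crash(4): 4={✗part,t=2,log=y}
step 27 timeout(0): 0={coor,t=5,log=y}
step 28 propose(0,'w'): 0={coor,t=6,log=y}
step 29 recover(4): 4={part,t=2,log=y}
step 30 timeout(0): 0={coor,t=7,log=y}
step 31 crash(3): 3={✗part,t=1,log=y}
step 32 deliver 2→0: —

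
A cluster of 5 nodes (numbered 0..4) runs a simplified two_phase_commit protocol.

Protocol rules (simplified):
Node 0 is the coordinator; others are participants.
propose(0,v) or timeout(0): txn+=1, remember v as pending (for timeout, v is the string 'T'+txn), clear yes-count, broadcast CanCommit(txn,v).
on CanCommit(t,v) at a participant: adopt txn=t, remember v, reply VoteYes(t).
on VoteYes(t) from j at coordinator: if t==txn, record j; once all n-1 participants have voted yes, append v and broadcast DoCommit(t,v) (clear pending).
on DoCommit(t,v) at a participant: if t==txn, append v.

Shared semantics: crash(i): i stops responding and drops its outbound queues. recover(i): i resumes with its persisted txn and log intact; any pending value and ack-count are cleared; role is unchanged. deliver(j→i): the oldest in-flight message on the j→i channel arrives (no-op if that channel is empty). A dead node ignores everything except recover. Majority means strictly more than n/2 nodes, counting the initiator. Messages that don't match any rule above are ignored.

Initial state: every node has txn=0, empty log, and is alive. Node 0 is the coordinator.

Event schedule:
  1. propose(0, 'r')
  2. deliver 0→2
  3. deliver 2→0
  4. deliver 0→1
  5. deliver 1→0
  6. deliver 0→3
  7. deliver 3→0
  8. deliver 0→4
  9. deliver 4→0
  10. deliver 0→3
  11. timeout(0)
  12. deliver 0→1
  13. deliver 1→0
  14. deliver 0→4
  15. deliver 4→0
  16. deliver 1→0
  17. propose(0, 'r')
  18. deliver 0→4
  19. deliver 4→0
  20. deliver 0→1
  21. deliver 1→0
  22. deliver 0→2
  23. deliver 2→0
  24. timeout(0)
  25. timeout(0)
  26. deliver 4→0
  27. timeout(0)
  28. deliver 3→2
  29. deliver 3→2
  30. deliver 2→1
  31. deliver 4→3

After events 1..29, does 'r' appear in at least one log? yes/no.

e1 propose(0,'r'): 0[coor,t=1,-]
e2 deliver 0→2: 2[part,t=1,-]
e3 deliver 2→0: ·
e4 deliver 0→1: 1[part,t=1,-]
e5 deliver 1→0: ·
e6 deliver 0→3: 3[part,t=1,-]
e7 deliver 3→0: ·
e8 deliver 0→4: 4[part,t=1,-]
e9 deliver 4→0: 0[coor,t=1,r]
e10 deliver 0→3: 3[part,t=1,r]
e11 timeout(0): 0[coor,t=2,r]
e12 deliver 0→1: 1[part,t=1,r]
e13 deliver 1→0: ·
e14 deliver 0→4: 4[part,t=1,r]
e15 deliver 4→0: ·
e16 deliver 1→0: ·
e17 propose(0,'r'): 0[coor,t=3,r]
e18 deliver 0→4: 4[part,t=2,r]
e19 deliver 4→0: ·
e20 deliver 0→1: 1[part,t=2,r]
e21 deliver 1→0: ·
e22 deliver 0→2: 2[part,t=1,r]
e23 deliver 2→0: ·
e24 timeout(0): 0[coor,t=4,r]
e25 timeout(0): 0[coor,t=5,r]
e26 deliver 4→0: ·
e27 timeout(0): 0[coor,t=6,r]
e28 deliver 3→2: ·
e29 deliver 3→2: ·

yes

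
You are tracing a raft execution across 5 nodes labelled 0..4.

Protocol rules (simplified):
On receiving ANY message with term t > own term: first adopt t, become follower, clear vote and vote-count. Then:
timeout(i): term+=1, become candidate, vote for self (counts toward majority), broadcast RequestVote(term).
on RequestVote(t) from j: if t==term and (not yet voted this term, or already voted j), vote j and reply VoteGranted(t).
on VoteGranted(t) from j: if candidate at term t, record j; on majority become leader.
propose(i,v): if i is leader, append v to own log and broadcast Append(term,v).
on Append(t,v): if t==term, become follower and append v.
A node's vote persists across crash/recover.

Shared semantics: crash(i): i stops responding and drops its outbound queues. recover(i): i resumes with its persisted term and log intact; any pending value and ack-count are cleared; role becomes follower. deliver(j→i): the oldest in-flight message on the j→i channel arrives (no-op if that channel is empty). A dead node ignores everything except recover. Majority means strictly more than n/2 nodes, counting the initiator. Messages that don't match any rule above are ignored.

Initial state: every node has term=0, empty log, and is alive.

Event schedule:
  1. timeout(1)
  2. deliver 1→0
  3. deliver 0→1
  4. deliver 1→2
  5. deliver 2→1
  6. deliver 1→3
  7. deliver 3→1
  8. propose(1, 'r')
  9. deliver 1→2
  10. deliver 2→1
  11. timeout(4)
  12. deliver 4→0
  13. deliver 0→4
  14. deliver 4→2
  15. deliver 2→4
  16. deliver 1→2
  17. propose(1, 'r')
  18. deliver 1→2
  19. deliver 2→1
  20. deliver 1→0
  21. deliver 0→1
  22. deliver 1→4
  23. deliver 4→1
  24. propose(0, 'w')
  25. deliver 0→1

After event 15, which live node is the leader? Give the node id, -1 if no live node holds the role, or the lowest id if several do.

1

after 1 — timeout(1): n1:cand/t1/[-]
after 2 — deliver 1→0: n0:foll/t1/[-]
after 3 — deliver 0→1: ·
after 4 — deliver 1→2: n2:foll/t1/[-]
after 5 — deliver 2→1: n1:lead/t1/[-]
after 6 — deliver 1→3: n3:foll/t1/[-]
after 7 — deliver 3→1: ·
after 8 — propose(1,'r'): n1:lead/t1/[r]
after 9 — deliver 1→2: n2:foll/t1/[r]
after 10 — deliver 2→1: ·
after 11 — timeout(4): n4:cand/t1/[-]
after 12 — deliver 4→0: ·
after 13 — deliver 0→4: ·
after 14 — deliver 4→2: ·
after 15 — deliver 2→4: ·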